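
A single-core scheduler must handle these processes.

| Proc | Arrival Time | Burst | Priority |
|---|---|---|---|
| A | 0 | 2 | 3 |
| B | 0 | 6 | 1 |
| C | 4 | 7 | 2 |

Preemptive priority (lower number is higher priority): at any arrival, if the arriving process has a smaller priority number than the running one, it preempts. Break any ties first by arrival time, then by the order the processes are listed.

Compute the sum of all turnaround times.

Gantt: | B 0-6 | C 6-13 | A 13-15 |
Completion: A=15  B=6  C=13
Turnaround (C−A): A=15  B=6  C=9
Turnaround = completion − arrival: A=15, B=6, C=9
Total turnaround = 15 + 6 + 9 = 30

30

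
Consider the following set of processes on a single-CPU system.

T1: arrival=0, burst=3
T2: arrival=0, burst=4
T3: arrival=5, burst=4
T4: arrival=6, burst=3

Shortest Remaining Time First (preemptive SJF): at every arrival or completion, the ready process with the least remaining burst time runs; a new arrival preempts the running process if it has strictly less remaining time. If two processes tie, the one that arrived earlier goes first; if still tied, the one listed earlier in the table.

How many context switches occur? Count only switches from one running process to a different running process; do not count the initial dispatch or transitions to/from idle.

3

Timeline: | T1 0-3 | T2 3-7 | T4 7-10 | T3 10-14 |
Completion: T1=3  T2=7  T3=14  T4=10
Turnaround (C−A): T1=3  T2=7  T3=9  T4=4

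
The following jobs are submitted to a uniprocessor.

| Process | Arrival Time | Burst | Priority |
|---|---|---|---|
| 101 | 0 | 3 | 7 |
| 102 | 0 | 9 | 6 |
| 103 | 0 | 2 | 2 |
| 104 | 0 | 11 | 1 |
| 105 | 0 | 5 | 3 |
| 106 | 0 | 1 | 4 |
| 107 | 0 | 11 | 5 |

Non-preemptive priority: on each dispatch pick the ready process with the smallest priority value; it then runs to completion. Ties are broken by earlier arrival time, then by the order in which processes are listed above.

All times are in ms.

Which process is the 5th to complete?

Schedule: | 104 0-11 | 103 11-13 | 105 13-18 | 106 18-19 | 107 19-30 | 102 30-39 | 101 39-42 |
Completion: 101=42  102=39  103=13  104=11  105=18  106=19  107=30
Turnaround (C−A): 101=42  102=39  103=13  104=11  105=18  106=19  107=30
Finish order: 104 → 103 → 105 → 106 → 107 → 102 → 101

107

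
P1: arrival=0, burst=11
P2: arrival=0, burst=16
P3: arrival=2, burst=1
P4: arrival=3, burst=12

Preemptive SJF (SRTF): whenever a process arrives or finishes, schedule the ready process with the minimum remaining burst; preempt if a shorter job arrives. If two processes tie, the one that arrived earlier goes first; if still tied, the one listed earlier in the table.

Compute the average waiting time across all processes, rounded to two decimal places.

8.50

Timeline: | P1 0-2 | P3 2-3 | P1 3-12 | P4 12-24 | P2 24-40 |
Completion: P1=12  P2=40  P3=3  P4=24
Waiting times: P1=1, P2=24, P3=0, P4=9
Average waiting = (1+24+0+9) / 4 = 34/4 = 8.50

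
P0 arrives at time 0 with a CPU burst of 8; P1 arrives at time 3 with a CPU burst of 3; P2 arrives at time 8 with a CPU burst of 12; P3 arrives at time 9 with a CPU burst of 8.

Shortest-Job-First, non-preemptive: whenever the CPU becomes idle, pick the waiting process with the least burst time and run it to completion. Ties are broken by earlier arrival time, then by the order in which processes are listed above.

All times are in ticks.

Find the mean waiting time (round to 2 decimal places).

4.50

Timeline: | P0 0-8 | P1 8-11 | P3 11-19 | P2 19-31 |
Completion: P0=8  P1=11  P2=31  P3=19
Turnaround (C−A): P0=8  P1=8  P2=23  P3=10
Waiting times: P0=0, P1=5, P2=11, P3=2
Average waiting = (0+5+11+2) / 4 = 18/4 = 4.50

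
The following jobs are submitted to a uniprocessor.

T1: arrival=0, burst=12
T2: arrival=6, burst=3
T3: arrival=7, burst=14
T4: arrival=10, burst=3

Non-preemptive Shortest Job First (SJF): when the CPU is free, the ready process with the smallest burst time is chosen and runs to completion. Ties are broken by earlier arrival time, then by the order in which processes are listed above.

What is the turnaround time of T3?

25

Timeline: | T1 0-12 | T2 12-15 | T4 15-18 | T3 18-32 |
Completion: T1=12  T2=15  T3=32  T4=18
Turnaround (C−A): T1=12  T2=9  T3=25  T4=8
Turnaround(T3) = completion − arrival = 32 − 7 = 25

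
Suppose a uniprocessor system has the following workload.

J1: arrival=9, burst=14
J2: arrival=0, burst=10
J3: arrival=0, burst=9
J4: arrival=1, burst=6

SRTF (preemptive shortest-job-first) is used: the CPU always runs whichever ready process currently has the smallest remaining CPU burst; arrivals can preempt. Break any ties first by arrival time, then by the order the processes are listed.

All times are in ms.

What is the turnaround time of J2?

25

Timeline: | J3 0-1 | J4 1-7 | J3 7-15 | J2 15-25 | J1 25-39 |
Completion: J1=39  J2=25  J3=15  J4=7
Turnaround(J2) = completion − arrival = 25 − 0 = 25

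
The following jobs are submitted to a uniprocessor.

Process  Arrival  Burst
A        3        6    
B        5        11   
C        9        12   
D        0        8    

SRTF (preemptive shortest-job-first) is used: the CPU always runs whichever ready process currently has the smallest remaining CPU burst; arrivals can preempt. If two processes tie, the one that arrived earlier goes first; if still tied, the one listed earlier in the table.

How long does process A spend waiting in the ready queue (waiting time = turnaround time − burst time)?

Timeline: | D 0-8 | A 8-14 | B 14-25 | C 25-37 |
Completion: A=14  B=25  C=37  D=8
Turnaround (C−A): A=11  B=20  C=28  D=8
Waiting(A) = turnaround − burst = 11 − 6 = 5

5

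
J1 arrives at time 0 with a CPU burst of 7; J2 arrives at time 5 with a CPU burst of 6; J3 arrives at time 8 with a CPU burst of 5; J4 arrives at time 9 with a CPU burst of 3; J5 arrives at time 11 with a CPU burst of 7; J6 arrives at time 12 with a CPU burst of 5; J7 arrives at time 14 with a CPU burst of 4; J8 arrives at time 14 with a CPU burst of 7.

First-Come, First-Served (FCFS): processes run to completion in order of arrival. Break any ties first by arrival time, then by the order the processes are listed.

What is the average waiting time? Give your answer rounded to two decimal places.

10.50

Gantt: | J1 0-7 | J2 7-13 | J3 13-18 | J4 18-21 | J5 21-28 | J6 28-33 | J7 33-37 | J8 37-44 |
Completion: J1=7  J2=13  J3=18  J4=21  J5=28  J6=33  J7=37  J8=44
Waiting times: J1=0, J2=2, J3=5, J4=9, J5=10, J6=16, J7=19, J8=23
Average waiting = (0+2+5+9+10+16+19+23) / 8 = 84/8 = 10.50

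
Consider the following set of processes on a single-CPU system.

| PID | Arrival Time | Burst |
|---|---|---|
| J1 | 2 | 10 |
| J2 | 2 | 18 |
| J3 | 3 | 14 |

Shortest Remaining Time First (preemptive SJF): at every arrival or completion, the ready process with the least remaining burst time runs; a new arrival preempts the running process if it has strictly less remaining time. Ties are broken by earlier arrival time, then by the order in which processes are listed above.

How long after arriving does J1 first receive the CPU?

0

Gantt: | idle 0-2 | J1 2-12 | J3 12-26 | J2 26-44 |
Completion: J1=12  J2=44  J3=26
Response(J1) = first start − arrival = 2 − 2 = 0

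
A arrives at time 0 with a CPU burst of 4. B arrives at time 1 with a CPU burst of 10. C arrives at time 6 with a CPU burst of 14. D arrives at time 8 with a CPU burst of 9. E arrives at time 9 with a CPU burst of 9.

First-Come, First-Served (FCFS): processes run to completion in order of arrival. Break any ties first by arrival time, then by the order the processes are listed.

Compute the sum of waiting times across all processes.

Schedule: | A 0-4 | B 4-14 | C 14-28 | D 28-37 | E 37-46 |
Completion: A=4  B=14  C=28  D=37  E=46
Waiting = turnaround − burst: A=0, B=3, C=8, D=20, E=28
Total waiting = 0 + 3 + 8 + 20 + 28 = 59

59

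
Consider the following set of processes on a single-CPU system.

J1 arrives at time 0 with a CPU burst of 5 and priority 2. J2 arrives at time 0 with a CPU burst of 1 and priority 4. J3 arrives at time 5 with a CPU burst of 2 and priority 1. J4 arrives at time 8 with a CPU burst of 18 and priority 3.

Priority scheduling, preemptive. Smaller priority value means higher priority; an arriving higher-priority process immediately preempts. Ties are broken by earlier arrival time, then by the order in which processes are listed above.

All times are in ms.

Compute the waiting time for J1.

0

Gantt: | J1 0-5 | J3 5-7 | J2 7-8 | J4 8-26 |
Completion: J1=5  J2=8  J3=7  J4=26
Turnaround (C−A): J1=5  J2=8  J3=2  J4=18
Waiting(J1) = turnaround − burst = 5 − 5 = 0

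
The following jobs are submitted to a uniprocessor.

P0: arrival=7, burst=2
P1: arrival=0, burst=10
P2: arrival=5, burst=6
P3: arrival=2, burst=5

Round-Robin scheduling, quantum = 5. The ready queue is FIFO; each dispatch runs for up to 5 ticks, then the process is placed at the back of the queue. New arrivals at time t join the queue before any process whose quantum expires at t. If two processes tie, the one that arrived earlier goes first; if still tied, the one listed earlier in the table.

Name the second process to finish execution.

Timeline: | P1 0-5 | P3 5-10 | P2 10-15 | P1 15-20 | P0 20-22 | P2 22-23 |
Completion: P0=22  P1=20  P2=23  P3=10
Finish order: P3 → P1 → P0 → P2

P1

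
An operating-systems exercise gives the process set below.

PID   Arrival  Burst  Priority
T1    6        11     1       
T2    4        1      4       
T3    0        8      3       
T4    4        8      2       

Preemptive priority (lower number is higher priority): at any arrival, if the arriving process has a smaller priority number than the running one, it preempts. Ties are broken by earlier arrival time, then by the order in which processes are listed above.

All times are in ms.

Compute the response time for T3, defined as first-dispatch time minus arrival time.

0

Schedule: | T3 0-4 | T4 4-6 | T1 6-17 | T4 17-23 | T3 23-27 | T2 27-28 |
Completion: T1=17  T2=28  T3=27  T4=23
Turnaround (C−A): T1=11  T2=24  T3=27  T4=19
Response(T3) = first start − arrival = 0 − 0 = 0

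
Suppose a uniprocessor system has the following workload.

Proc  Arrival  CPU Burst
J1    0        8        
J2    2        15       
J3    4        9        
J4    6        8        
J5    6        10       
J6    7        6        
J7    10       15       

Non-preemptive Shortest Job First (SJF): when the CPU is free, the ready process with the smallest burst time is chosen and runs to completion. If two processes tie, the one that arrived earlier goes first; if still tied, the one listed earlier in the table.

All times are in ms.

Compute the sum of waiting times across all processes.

Gantt: | J1 0-8 | J6 8-14 | J4 14-22 | J3 22-31 | J5 31-41 | J2 41-56 | J7 56-71 |
Completion: J1=8  J2=56  J3=31  J4=22  J5=41  J6=14  J7=71
Waiting = turnaround − burst: J1=0, J2=39, J3=18, J4=8, J5=25, J6=1, J7=46
Total waiting = 0 + 39 + 18 + 8 + 25 + 1 + 46 = 137

137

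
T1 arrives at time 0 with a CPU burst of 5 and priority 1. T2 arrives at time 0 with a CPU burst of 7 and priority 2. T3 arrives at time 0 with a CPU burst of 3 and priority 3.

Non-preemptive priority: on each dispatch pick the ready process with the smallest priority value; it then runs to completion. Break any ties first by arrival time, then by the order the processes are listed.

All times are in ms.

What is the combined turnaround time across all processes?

Gantt: | T1 0-5 | T2 5-12 | T3 12-15 |
Completion: T1=5  T2=12  T3=15
Turnaround (C−A): T1=5  T2=12  T3=15
Turnaround = completion − arrival: T1=5, T2=12, T3=15
Total turnaround = 5 + 12 + 15 = 32

32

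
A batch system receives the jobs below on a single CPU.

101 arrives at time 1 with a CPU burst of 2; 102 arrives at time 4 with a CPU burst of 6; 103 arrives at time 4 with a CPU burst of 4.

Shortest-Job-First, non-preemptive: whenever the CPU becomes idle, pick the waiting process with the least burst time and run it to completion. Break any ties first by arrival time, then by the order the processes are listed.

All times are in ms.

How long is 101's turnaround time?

2

Schedule: | idle 0-1 | 101 1-3 | idle 3-4 | 103 4-8 | 102 8-14 |
Completion: 101=3  102=14  103=8
Turnaround(101) = completion − arrival = 3 − 1 = 2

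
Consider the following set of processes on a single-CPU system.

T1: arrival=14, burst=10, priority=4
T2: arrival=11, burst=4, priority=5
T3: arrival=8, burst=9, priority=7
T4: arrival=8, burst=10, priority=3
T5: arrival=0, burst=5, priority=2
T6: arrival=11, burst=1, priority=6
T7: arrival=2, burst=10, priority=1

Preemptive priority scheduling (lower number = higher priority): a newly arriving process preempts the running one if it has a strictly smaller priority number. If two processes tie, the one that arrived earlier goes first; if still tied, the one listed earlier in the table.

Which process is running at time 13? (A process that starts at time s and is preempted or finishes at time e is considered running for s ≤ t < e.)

Schedule: | T5 0-2 | T7 2-12 | T5 12-15 | T4 15-25 | T1 25-35 | T2 35-39 | T6 39-40 | T3 40-49 |
Completion: T1=35  T2=39  T3=49  T4=25  T5=15  T6=40  T7=12

T5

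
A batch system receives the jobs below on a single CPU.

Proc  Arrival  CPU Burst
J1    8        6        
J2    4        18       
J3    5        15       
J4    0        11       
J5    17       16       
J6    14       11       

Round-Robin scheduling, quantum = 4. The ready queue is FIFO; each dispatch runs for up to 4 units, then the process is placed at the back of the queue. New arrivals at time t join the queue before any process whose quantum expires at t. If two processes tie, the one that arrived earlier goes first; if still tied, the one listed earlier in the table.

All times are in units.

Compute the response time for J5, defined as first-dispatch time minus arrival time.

18

Gantt: | J4 0-4 | J2 4-8 | J4 8-12 | J3 12-16 | J1 16-20 | J2 20-24 | J4 24-27 | J6 27-31 | J3 31-35 | J5 35-39 | J1 39-41 | J2 41-45 | J6 45-49 | J3 49-53 | J5 53-57 | J2 57-61 | J6 61-64 | J3 64-67 | J5 67-71 | J2 71-73 | J5 73-77 |
Completion: J1=41  J2=73  J3=67  J4=27  J5=77  J6=64
Response(J5) = first start − arrival = 35 − 17 = 18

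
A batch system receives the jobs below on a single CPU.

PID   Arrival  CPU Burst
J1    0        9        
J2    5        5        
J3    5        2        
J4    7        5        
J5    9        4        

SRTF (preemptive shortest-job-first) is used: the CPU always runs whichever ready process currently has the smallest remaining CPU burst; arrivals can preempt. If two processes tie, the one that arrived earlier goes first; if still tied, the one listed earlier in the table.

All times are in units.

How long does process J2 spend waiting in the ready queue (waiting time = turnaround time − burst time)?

10

Gantt: | J1 0-5 | J3 5-7 | J1 7-11 | J5 11-15 | J2 15-20 | J4 20-25 |
Completion: J1=11  J2=20  J3=7  J4=25  J5=15
Waiting(J2) = turnaround − burst = 15 − 5 = 10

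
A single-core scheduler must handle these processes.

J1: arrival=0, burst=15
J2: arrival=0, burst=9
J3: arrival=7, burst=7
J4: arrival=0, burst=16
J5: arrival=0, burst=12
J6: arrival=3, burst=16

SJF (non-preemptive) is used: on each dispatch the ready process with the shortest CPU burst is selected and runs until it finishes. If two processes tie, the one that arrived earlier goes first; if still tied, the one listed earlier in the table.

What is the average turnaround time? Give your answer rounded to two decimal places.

36.67

Gantt: | J2 0-9 | J3 9-16 | J5 16-28 | J1 28-43 | J4 43-59 | J6 59-75 |
Completion: J1=43  J2=9  J3=16  J4=59  J5=28  J6=75
Turnaround (C−A): J1=43  J2=9  J3=9  J4=59  J5=28  J6=72
Turnaround times: J1=43, J2=9, J3=9, J4=59, J5=28, J6=72
Average turnaround = (43+9+9+59+28+72) / 6 = 220/6 = 36.67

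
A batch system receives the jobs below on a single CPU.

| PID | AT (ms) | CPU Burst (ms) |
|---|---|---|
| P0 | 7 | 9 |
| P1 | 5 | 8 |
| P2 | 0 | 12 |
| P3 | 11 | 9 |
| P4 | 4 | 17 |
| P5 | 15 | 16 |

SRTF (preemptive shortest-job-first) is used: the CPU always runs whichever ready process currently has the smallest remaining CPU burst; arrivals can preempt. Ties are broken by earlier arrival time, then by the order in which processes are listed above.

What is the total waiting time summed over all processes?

111

Schedule: | P2 0-12 | P1 12-20 | P0 20-29 | P3 29-38 | P5 38-54 | P4 54-71 |
Completion: P0=29  P1=20  P2=12  P3=38  P4=71  P5=54
Turnaround (C−A): P0=22  P1=15  P2=12  P3=27  P4=67  P5=39
Waiting = turnaround − burst: P0=13, P1=7, P2=0, P3=18, P4=50, P5=23
Total waiting = 13 + 7 + 0 + 18 + 50 + 23 = 111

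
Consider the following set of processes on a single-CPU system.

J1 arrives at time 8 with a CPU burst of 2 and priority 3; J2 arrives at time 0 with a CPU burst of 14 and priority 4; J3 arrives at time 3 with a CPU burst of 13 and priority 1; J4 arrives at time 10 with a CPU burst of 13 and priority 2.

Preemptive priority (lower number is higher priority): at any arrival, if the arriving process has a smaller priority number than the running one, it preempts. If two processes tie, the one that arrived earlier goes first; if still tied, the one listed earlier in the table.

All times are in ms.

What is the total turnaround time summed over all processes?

Schedule: | J2 0-3 | J3 3-16 | J4 16-29 | J1 29-31 | J2 31-42 |
Completion: J1=31  J2=42  J3=16  J4=29
Turnaround = completion − arrival: J1=23, J2=42, J3=13, J4=19
Total turnaround = 23 + 42 + 13 + 19 = 97

97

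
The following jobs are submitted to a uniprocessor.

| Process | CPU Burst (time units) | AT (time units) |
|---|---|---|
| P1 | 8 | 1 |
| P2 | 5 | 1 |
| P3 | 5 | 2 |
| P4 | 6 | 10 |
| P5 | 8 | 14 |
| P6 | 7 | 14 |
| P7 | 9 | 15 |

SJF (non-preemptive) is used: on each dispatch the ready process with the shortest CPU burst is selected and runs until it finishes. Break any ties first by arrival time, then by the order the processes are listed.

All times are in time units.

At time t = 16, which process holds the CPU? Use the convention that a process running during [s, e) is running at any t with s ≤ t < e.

P4

Schedule: | idle 0-1 | P2 1-6 | P3 6-11 | P4 11-17 | P6 17-24 | P1 24-32 | P5 32-40 | P7 40-49 |
Completion: P1=32  P2=6  P3=11  P4=17  P5=40  P6=24  P7=49
Turnaround (C−A): P1=31  P2=5  P3=9  P4=7  P5=26  P6=10  P7=34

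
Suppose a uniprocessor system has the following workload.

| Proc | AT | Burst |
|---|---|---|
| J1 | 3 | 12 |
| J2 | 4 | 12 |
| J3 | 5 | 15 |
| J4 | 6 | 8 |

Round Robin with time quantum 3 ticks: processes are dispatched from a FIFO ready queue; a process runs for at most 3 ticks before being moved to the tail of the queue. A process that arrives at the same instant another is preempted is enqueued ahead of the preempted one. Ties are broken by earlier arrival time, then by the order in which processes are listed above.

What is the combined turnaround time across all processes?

155

Schedule: | idle 0-3 | J1 3-6 | J2 6-9 | J3 9-12 | J4 12-15 | J1 15-18 | J2 18-21 | J3 21-24 | J4 24-27 | J1 27-30 | J2 30-33 | J3 33-36 | J4 36-38 | J1 38-41 | J2 41-44 | J3 44-50 |
Completion: J1=41  J2=44  J3=50  J4=38
Turnaround (C−A): J1=38  J2=40  J3=45  J4=32
Turnaround = completion − arrival: J1=38, J2=40, J3=45, J4=32
Total turnaround = 38 + 40 + 45 + 32 = 155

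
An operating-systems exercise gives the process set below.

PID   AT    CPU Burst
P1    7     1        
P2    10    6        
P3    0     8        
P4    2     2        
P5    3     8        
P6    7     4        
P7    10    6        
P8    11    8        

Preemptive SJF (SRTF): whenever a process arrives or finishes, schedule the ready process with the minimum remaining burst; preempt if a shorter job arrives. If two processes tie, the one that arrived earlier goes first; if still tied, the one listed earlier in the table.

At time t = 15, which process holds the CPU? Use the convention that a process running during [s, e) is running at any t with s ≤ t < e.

Timeline: | P3 0-2 | P4 2-4 | P3 4-7 | P1 7-8 | P3 8-11 | P6 11-15 | P2 15-21 | P7 21-27 | P5 27-35 | P8 35-43 |
Completion: P1=8  P2=21  P3=11  P4=4  P5=35  P6=15  P7=27  P8=43
Turnaround (C−A): P1=1  P2=11  P3=11  P4=2  P5=32  P6=8  P7=17  P8=32

P2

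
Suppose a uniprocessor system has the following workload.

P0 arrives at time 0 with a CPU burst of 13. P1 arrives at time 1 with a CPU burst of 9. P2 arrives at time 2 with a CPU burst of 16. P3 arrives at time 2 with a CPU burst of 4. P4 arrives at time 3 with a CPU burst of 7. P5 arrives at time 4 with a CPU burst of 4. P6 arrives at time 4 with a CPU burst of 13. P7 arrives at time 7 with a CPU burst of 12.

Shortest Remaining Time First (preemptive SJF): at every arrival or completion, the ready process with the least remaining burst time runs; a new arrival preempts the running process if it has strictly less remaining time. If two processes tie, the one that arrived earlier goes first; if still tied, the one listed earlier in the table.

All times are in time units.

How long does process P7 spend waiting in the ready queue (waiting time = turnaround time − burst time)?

Gantt: | P0 0-1 | P1 1-2 | P3 2-6 | P5 6-10 | P4 10-17 | P1 17-25 | P0 25-37 | P7 37-49 | P6 49-62 | P2 62-78 |
Completion: P0=37  P1=25  P2=78  P3=6  P4=17  P5=10  P6=62  P7=49
Turnaround (C−A): P0=37  P1=24  P2=76  P3=4  P4=14  P5=6  P6=58  P7=42
Waiting(P7) = turnaround − burst = 42 − 12 = 30

30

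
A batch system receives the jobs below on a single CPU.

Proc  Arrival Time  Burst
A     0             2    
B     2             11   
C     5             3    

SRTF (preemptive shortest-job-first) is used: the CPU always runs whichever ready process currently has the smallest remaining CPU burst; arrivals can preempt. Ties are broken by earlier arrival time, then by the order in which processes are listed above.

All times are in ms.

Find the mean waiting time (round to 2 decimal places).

1.00

Schedule: | A 0-2 | B 2-5 | C 5-8 | B 8-16 |
Completion: A=2  B=16  C=8
Waiting times: A=0, B=3, C=0
Average waiting = (0+3+0) / 3 = 3/3 = 1.00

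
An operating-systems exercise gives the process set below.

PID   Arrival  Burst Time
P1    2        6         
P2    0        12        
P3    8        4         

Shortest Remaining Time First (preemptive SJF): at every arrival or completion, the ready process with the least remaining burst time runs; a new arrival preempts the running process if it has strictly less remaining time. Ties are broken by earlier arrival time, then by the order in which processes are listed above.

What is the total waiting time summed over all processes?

Gantt: | P2 0-2 | P1 2-8 | P3 8-12 | P2 12-22 |
Completion: P1=8  P2=22  P3=12
Turnaround (C−A): P1=6  P2=22  P3=4
Waiting = turnaround − burst: P1=0, P2=10, P3=0
Total waiting = 0 + 10 + 0 = 10

10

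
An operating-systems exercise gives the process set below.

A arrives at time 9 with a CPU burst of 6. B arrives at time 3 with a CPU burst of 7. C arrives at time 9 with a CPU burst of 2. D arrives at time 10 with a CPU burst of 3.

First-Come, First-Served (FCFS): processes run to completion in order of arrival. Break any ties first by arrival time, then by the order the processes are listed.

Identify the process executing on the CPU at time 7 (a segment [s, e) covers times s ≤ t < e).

B

Gantt: | idle 0-3 | B 3-10 | A 10-16 | C 16-18 | D 18-21 |
Completion: A=16  B=10  C=18  D=21
Turnaround (C−A): A=7  B=7  C=9  D=11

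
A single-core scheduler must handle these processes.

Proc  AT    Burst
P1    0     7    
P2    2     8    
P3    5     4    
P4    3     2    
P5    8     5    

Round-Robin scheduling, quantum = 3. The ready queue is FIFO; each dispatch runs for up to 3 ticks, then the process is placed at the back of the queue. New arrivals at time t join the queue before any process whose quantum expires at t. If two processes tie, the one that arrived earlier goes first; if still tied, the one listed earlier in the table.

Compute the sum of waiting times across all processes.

57

Schedule: | P1 0-3 | P2 3-6 | P4 6-8 | P1 8-11 | P3 11-14 | P2 14-17 | P5 17-20 | P1 20-21 | P3 21-22 | P2 22-24 | P5 24-26 |
Completion: P1=21  P2=24  P3=22  P4=8  P5=26
Waiting = turnaround − burst: P1=14, P2=14, P3=13, P4=3, P5=13
Total waiting = 14 + 14 + 13 + 3 + 13 = 57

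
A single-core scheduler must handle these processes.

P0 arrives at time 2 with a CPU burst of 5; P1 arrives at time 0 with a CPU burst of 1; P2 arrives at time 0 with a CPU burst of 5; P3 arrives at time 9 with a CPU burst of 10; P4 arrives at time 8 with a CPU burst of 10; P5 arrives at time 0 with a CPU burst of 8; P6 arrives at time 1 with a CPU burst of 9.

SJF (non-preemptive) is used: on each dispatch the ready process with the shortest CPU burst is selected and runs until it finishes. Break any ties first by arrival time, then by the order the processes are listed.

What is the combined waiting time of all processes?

Gantt: | P1 0-1 | P2 1-6 | P0 6-11 | P5 11-19 | P6 19-28 | P4 28-38 | P3 38-48 |
Completion: P0=11  P1=1  P2=6  P3=48  P4=38  P5=19  P6=28
Waiting = turnaround − burst: P0=4, P1=0, P2=1, P3=29, P4=20, P5=11, P6=18
Total waiting = 4 + 0 + 1 + 29 + 20 + 11 + 18 = 83

83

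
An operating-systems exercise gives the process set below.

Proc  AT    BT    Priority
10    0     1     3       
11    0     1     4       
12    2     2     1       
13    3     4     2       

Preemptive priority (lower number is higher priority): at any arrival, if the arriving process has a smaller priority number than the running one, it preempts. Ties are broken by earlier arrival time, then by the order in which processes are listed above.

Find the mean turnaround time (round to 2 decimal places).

Timeline: | 10 0-1 | 11 1-2 | 12 2-4 | 13 4-8 |
Completion: 10=1  11=2  12=4  13=8
Turnaround (C−A): 10=1  11=2  12=2  13=5
Turnaround times: 10=1, 11=2, 12=2, 13=5
Average turnaround = (1+2+2+5) / 4 = 10/4 = 2.50

2.50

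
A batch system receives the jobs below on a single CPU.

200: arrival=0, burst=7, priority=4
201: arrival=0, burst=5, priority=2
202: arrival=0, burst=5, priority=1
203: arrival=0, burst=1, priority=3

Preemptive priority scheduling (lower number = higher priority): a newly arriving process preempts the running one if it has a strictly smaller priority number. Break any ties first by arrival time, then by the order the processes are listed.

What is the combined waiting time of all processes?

Timeline: | 202 0-5 | 201 5-10 | 203 10-11 | 200 11-18 |
Completion: 200=18  201=10  202=5  203=11
Turnaround (C−A): 200=18  201=10  202=5  203=11
Waiting = turnaround − burst: 200=11, 201=5, 202=0, 203=10
Total waiting = 11 + 5 + 0 + 10 = 26

26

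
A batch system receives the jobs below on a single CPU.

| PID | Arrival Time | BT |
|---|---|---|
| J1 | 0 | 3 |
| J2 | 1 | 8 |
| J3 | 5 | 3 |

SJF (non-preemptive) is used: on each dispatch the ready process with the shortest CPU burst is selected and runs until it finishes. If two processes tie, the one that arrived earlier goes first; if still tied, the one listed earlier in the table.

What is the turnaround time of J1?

Gantt: | J1 0-3 | J2 3-11 | J3 11-14 |
Completion: J1=3  J2=11  J3=14
Turnaround (C−A): J1=3  J2=10  J3=9
Turnaround(J1) = completion − arrival = 3 − 0 = 3

3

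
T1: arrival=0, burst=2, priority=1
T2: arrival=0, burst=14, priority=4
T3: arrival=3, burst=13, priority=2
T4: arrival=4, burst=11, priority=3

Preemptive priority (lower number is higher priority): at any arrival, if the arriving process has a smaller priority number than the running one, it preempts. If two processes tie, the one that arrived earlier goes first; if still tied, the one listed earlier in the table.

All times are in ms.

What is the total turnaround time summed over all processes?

Timeline: | T1 0-2 | T2 2-3 | T3 3-16 | T4 16-27 | T2 27-40 |
Completion: T1=2  T2=40  T3=16  T4=27
Turnaround = completion − arrival: T1=2, T2=40, T3=13, T4=23
Total turnaround = 2 + 40 + 13 + 23 = 78

78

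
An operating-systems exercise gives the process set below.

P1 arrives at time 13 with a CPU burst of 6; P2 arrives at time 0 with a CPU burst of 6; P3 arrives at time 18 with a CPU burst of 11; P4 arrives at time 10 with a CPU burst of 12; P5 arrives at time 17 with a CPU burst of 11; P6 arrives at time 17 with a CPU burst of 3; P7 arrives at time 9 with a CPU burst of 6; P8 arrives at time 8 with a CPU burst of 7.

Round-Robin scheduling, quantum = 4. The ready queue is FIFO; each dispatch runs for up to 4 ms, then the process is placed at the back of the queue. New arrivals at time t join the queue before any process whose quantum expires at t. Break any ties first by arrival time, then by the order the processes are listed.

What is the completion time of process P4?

Gantt: | P2 0-6 | idle 6-8 | P8 8-12 | P7 12-16 | P4 16-20 | P8 20-23 | P1 23-27 | P7 27-29 | P5 29-33 | P6 33-36 | P3 36-40 | P4 40-44 | P1 44-46 | P5 46-50 | P3 50-54 | P4 54-58 | P5 58-61 | P3 61-64 |
Completion: P1=46  P2=6  P3=64  P4=58  P5=61  P6=36  P7=29  P8=23

58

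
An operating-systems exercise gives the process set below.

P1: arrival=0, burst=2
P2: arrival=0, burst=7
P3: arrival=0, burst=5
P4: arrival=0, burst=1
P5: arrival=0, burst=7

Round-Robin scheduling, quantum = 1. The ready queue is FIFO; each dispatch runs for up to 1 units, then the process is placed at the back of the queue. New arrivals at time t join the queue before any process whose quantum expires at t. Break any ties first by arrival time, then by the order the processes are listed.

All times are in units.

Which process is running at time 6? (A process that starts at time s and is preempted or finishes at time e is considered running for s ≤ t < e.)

Schedule: | P1 0-1 | P2 1-2 | P3 2-3 | P4 3-4 | P5 4-5 | P1 5-6 | P2 6-7 | P3 7-8 | P5 8-9 | P2 9-10 | P3 10-11 | P5 11-12 | P2 12-13 | P3 13-14 | P5 14-15 | P2 15-16 | P3 16-17 | P5 17-18 | P2 18-19 | P5 19-20 | P2 20-21 | P5 21-22 |
Completion: P1=6  P2=21  P3=17  P4=4  P5=22
Turnaround (C−A): P1=6  P2=21  P3=17  P4=4  P5=22

P2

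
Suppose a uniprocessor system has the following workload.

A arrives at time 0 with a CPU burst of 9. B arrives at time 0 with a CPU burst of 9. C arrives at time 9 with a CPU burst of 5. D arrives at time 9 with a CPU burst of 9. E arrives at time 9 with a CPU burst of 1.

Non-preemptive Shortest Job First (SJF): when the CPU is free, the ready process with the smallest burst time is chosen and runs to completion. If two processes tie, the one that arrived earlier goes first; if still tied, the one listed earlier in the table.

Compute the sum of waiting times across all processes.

31

Timeline: | A 0-9 | E 9-10 | C 10-15 | B 15-24 | D 24-33 |
Completion: A=9  B=24  C=15  D=33  E=10
Turnaround (C−A): A=9  B=24  C=6  D=24  E=1
Waiting = turnaround − burst: A=0, B=15, C=1, D=15, E=0
Total waiting = 0 + 15 + 1 + 15 + 0 = 31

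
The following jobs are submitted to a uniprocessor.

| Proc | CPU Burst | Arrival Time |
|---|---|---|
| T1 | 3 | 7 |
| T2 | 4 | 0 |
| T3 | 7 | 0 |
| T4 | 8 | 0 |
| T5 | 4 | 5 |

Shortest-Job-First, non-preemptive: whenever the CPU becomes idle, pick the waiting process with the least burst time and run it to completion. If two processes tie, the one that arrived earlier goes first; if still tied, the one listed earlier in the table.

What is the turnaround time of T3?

Timeline: | T2 0-4 | T3 4-11 | T1 11-14 | T5 14-18 | T4 18-26 |
Completion: T1=14  T2=4  T3=11  T4=26  T5=18
Turnaround(T3) = completion − arrival = 11 − 0 = 11

11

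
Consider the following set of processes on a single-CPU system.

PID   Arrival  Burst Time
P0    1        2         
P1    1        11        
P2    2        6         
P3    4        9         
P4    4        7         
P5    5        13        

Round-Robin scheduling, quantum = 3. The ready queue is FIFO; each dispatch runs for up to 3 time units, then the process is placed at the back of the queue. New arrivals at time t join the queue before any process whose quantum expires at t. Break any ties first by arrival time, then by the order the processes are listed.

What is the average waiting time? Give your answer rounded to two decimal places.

22.50

Gantt: | idle 0-1 | P0 1-3 | P1 3-6 | P2 6-9 | P3 9-12 | P4 12-15 | P5 15-18 | P1 18-21 | P2 21-24 | P3 24-27 | P4 27-30 | P5 30-33 | P1 33-36 | P3 36-39 | P4 39-40 | P5 40-43 | P1 43-45 | P5 45-49 |
Completion: P0=3  P1=45  P2=24  P3=39  P4=40  P5=49
Waiting times: P0=0, P1=33, P2=16, P3=26, P4=29, P5=31
Average waiting = (0+33+16+26+29+31) / 6 = 135/6 = 22.50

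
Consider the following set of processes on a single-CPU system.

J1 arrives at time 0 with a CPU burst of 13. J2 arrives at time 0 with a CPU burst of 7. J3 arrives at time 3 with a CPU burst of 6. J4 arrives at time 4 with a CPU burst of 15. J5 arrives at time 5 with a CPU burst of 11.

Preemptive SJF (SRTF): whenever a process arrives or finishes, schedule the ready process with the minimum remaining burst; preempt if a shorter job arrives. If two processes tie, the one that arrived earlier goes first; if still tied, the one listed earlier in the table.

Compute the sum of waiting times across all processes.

Schedule: | J2 0-7 | J3 7-13 | J5 13-24 | J1 24-37 | J4 37-52 |
Completion: J1=37  J2=7  J3=13  J4=52  J5=24
Waiting = turnaround − burst: J1=24, J2=0, J3=4, J4=33, J5=8
Total waiting = 24 + 0 + 4 + 33 + 8 = 69

69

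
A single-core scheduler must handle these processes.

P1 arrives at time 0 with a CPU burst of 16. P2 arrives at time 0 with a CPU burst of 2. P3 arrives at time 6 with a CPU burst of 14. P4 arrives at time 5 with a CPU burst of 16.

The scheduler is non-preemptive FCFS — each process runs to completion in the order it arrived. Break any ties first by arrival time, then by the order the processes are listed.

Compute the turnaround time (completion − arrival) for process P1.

Schedule: | P1 0-16 | P2 16-18 | P4 18-34 | P3 34-48 |
Completion: P1=16  P2=18  P3=48  P4=34
Turnaround(P1) = completion − arrival = 16 − 0 = 16

16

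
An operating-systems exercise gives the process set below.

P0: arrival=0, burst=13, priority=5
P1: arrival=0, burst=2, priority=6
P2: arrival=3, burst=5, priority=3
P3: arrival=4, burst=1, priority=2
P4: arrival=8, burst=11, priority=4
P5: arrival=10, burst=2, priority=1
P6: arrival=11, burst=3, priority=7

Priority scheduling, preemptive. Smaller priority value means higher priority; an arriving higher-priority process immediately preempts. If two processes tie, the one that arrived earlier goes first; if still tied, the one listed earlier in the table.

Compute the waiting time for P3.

0

Gantt: | P0 0-3 | P2 3-4 | P3 4-5 | P2 5-9 | P4 9-10 | P5 10-12 | P4 12-22 | P0 22-32 | P1 32-34 | P6 34-37 |
Completion: P0=32  P1=34  P2=9  P3=5  P4=22  P5=12  P6=37
Waiting(P3) = turnaround − burst = 1 − 1 = 0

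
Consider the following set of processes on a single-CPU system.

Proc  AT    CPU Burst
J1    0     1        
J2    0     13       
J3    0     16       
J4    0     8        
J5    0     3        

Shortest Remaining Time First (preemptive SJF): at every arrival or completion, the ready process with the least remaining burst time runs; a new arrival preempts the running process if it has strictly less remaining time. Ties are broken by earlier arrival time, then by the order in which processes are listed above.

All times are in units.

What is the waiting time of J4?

4

Timeline: | J1 0-1 | J5 1-4 | J4 4-12 | J2 12-25 | J3 25-41 |
Completion: J1=1  J2=25  J3=41  J4=12  J5=4
Waiting(J4) = turnaround − burst = 12 − 8 = 4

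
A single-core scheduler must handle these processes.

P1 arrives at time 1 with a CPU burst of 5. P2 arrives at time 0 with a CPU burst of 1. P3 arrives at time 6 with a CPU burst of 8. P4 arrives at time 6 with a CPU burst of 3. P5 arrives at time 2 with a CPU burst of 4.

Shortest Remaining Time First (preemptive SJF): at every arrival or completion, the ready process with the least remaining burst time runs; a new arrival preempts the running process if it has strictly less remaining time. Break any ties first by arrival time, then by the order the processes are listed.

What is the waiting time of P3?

Schedule: | P2 0-1 | P1 1-6 | P4 6-9 | P5 9-13 | P3 13-21 |
Completion: P1=6  P2=1  P3=21  P4=9  P5=13
Turnaround (C−A): P1=5  P2=1  P3=15  P4=3  P5=11
Waiting(P3) = turnaround − burst = 15 − 8 = 7

7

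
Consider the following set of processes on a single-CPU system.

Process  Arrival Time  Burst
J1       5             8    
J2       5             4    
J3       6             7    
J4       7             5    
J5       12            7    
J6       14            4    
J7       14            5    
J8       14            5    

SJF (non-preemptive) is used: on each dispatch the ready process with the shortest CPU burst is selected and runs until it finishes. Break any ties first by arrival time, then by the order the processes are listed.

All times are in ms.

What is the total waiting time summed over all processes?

Schedule: | idle 0-5 | J2 5-9 | J4 9-14 | J6 14-18 | J7 18-23 | J8 23-28 | J3 28-35 | J5 35-42 | J1 42-50 |
Completion: J1=50  J2=9  J3=35  J4=14  J5=42  J6=18  J7=23  J8=28
Turnaround (C−A): J1=45  J2=4  J3=29  J4=7  J5=30  J6=4  J7=9  J8=14
Waiting = turnaround − burst: J1=37, J2=0, J3=22, J4=2, J5=23, J6=0, J7=4, J8=9
Total waiting = 37 + 0 + 22 + 2 + 23 + 0 + 4 + 9 = 97

97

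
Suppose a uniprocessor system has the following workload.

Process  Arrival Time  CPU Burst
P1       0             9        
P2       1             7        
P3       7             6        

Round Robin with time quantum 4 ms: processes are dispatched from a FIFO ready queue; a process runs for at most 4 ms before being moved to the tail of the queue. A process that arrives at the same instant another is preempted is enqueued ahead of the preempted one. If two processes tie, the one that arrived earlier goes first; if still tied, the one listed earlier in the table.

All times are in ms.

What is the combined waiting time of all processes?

Timeline: | P1 0-4 | P2 4-8 | P1 8-12 | P3 12-16 | P2 16-19 | P1 19-20 | P3 20-22 |
Completion: P1=20  P2=19  P3=22
Turnaround (C−A): P1=20  P2=18  P3=15
Waiting = turnaround − burst: P1=11, P2=11, P3=9
Total waiting = 11 + 11 + 9 = 31

31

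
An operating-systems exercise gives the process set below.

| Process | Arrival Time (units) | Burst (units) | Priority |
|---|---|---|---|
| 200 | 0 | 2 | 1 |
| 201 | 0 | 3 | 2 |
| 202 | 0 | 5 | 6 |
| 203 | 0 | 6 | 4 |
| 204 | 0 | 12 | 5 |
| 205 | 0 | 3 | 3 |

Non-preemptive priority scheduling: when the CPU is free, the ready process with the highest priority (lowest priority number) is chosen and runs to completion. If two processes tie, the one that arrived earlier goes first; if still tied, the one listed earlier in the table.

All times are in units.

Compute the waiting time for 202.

26

Timeline: | 200 0-2 | 201 2-5 | 205 5-8 | 203 8-14 | 204 14-26 | 202 26-31 |
Completion: 200=2  201=5  202=31  203=14  204=26  205=8
Waiting(202) = turnaround − burst = 31 − 5 = 26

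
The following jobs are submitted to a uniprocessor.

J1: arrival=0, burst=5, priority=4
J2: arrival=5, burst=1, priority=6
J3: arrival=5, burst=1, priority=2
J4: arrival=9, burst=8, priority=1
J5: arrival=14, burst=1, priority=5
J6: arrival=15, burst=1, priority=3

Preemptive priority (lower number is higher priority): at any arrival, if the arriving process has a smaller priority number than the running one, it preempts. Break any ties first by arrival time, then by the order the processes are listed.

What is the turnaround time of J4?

8

Timeline: | J1 0-5 | J3 5-6 | J2 6-7 | idle 7-9 | J4 9-17 | J6 17-18 | J5 18-19 |
Completion: J1=5  J2=7  J3=6  J4=17  J5=19  J6=18
Turnaround(J4) = completion − arrival = 17 − 9 = 8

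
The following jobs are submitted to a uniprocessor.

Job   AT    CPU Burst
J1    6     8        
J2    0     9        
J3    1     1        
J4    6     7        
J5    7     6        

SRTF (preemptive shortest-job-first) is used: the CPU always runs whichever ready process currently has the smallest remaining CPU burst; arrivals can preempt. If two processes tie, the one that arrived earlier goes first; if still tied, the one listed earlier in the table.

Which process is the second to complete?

J2

Gantt: | J2 0-1 | J3 1-2 | J2 2-10 | J5 10-16 | J4 16-23 | J1 23-31 |
Completion: J1=31  J2=10  J3=2  J4=23  J5=16
Turnaround (C−A): J1=25  J2=10  J3=1  J4=17  J5=9
Finish order: J3 → J2 → J5 → J4 → J1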